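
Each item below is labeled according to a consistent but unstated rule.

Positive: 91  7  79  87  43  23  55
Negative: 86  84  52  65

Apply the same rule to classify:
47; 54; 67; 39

The distinguishing property — ≡ 3 (mod 4) — holds for all the 'Positive' cases and none of the 'Negative' cases.
47: Positive (47 mod 4 = 3). 54: Negative (54 mod 4 = 2). 67: Positive (67 mod 4 = 3). 39: Positive (39 mod 4 = 3).

Positive, Negative, Positive, Positive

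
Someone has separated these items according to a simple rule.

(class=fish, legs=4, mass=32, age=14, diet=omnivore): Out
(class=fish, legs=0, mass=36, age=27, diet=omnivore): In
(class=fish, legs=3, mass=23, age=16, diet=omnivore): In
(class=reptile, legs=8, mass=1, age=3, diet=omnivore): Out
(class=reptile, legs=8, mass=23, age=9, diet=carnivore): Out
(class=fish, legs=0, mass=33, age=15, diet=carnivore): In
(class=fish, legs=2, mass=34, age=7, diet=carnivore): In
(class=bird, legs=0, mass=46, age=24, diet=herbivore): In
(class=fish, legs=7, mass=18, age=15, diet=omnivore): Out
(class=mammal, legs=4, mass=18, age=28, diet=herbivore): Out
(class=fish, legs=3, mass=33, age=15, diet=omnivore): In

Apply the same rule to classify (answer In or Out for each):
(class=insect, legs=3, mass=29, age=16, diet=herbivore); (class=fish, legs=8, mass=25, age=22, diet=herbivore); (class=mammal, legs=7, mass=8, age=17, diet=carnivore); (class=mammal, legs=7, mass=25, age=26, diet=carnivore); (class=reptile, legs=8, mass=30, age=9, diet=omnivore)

The distinguishing property — legs ≤ 3 — holds for all the 'In' cases and none of the 'Out' cases.
(class=insect, legs=3, mass=29, age=16, diet=herbivore): legs = 3, qualifies → In. (class=fish, legs=8, mass=25, age=22, diet=herbivore): legs = 8, fails this test → Out. (class=mammal, legs=7, mass=8, age=17, diet=carnivore): legs = 7, fails this test → Out. (class=mammal, legs=7, mass=25, age=26, diet=carnivore): legs = 7, fails this test → Out. (class=reptile, legs=8, mass=30, age=9, diet=omnivore): legs = 8, fails this test → Out.

In, Out, Out, Out, Out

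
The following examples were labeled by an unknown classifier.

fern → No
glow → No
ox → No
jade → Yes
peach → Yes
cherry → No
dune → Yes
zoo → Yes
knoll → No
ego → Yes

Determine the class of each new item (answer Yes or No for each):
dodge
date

Every 'Yes' example satisfies: has ≥ 2 vowels. None of the 'No' examples do.
dodge: Yes (2 vowels). date: Yes (2 vowels).

Yes, Yes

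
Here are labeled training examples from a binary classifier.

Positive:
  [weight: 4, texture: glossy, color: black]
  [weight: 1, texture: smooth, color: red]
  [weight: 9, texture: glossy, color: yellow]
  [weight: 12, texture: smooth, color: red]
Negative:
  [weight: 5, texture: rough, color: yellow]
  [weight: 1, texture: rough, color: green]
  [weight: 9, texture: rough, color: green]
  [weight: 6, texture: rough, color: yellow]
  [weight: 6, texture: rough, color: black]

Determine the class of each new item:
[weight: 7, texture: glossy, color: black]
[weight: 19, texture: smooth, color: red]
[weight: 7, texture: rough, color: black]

Positive, Positive, Negative

The rule appears to be: texture is not rough.
[weight: 7, texture: glossy, color: black]: Positive (texture is glossy).
[weight: 19, texture: smooth, color: red]: Positive (texture is smooth).
[weight: 7, texture: rough, color: black]: Negative (texture is rough).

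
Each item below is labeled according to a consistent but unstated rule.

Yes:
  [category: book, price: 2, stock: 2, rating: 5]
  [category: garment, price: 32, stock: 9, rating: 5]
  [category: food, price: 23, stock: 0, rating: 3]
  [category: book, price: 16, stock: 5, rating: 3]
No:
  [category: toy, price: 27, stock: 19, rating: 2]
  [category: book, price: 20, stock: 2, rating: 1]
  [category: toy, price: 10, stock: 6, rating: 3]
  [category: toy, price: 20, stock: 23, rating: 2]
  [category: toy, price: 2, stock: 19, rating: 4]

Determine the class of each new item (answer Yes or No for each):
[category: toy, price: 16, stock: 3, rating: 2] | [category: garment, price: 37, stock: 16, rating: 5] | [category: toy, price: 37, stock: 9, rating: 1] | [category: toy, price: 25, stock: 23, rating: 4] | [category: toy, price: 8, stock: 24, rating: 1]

The distinguishing property — category is not toy AND rating ≥ 2 — holds for all the 'Yes' cases and none of the 'No' cases.
No: [category: toy, price: 16, stock: 3, rating: 2], since category is toy, rating = 2. Yes: [category: garment, price: 37, stock: 16, rating: 5], since category is garment, rating = 5. No: [category: toy, price: 37, stock: 9, rating: 1], since category is toy, rating = 1. No: [category: toy, price: 25, stock: 23, rating: 4], since category is toy, rating = 4. No: [category: toy, price: 8, stock: 24, rating: 1], since category is toy, rating = 1.

No, Yes, No, No, No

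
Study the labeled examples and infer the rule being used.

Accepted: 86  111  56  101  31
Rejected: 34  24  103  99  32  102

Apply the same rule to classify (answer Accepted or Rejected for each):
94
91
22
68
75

Rejected, Accepted, Rejected, Rejected, Rejected

All 'Accepted' examples share one property — ≡ 1 (mod 5) — and every 'Rejected' example lacks it.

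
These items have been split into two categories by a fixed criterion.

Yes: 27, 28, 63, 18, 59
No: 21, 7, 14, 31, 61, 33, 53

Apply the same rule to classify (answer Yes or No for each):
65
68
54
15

Yes, Yes, Yes, No

Rule: digit sum ≥ 9. This holds for each 'Yes' example and fails for each 'No' one.
65 → digit sum 6+5 = 11 → Yes.
68 → digit sum 6+8 = 14 → Yes.
54 → digit sum 5+4 = 9 → Yes.
15 → digit sum 1+5 = 6 → No.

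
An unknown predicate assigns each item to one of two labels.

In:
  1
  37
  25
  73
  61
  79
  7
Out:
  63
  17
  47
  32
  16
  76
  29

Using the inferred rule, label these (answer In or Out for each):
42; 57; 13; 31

Out, Out, In, In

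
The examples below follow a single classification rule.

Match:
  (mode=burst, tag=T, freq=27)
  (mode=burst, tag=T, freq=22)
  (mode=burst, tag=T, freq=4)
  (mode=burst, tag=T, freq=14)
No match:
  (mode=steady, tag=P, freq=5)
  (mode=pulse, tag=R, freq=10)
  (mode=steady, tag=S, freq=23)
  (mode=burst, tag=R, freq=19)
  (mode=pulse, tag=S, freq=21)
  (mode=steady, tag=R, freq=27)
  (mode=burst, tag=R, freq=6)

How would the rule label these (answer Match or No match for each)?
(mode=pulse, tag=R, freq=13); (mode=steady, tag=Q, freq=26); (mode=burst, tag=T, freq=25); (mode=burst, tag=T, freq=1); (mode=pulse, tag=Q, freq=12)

No match, No match, Match, Match, No match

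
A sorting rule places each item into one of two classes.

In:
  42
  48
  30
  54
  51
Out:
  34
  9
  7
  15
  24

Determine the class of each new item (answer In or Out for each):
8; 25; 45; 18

Out, Out, In, Out

The rule appears to be: multiple of 3 AND at least 30.
8: 8 = 3·2 + 2, 8 < 30 — lacks this property, so Out.
25: 25 = 3·8 + 1, 25 < 30 — lacks this property, so Out.
45: 45 = 3·15, 45 ≥ 30 — qualifies, so In.
18: 18 = 3·6, 18 < 30 — lacks this property, so Out.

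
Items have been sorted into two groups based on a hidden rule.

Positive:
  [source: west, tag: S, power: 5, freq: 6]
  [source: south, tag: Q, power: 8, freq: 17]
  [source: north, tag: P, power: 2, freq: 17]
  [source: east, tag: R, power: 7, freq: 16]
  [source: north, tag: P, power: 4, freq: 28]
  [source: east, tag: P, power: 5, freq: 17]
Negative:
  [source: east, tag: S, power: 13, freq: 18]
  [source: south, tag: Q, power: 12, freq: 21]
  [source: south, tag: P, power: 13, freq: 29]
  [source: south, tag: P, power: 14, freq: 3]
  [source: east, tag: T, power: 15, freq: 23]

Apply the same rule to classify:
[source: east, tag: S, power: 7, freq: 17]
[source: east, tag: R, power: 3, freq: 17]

A rule that fits every label: power ≤ 8 — true of each 'Positive' example, false of each 'Negative' one.
[source: east, tag: S, power: 7, freq: 17] — power = 7, hence Positive. [source: east, tag: R, power: 3, freq: 17] — power = 3, hence Positive.

Positive, Positive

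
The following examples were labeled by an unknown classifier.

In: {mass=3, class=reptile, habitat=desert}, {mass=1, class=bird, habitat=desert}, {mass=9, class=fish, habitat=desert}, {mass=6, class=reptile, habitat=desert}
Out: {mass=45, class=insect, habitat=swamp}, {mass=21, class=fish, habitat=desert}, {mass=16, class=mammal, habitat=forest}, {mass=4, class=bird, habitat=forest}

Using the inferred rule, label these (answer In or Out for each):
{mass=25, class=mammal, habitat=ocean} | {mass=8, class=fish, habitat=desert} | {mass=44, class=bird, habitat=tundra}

A rule that fits every label: habitat is desert AND mass ≤ 9 — true of each 'In' example, false of each 'Out' one.
Out: {mass=25, class=mammal, habitat=ocean}, since habitat is ocean, mass = 25. In: {mass=8, class=fish, habitat=desert}, since habitat is desert, mass = 8. Out: {mass=44, class=bird, habitat=tundra}, since habitat is tundra, mass = 44.

Out, In, Out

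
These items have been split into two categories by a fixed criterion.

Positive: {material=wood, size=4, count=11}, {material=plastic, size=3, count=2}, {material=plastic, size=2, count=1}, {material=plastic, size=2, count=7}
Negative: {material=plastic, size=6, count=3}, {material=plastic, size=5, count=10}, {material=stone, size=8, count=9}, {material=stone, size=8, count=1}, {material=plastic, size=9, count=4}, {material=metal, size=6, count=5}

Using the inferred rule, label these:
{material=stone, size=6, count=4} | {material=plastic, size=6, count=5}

Negative, Negative

Every 'Positive' example satisfies: size ≤ 4. None of the 'Negative' examples do.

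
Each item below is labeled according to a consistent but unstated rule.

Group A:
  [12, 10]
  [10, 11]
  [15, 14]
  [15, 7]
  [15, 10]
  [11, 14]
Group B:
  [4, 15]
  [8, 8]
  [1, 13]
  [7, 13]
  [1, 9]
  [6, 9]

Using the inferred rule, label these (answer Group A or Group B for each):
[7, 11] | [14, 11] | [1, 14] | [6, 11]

The simplest hypothesis consistent with all the labels is: sum ≥ 21.

Group B, Group A, Group B, Group B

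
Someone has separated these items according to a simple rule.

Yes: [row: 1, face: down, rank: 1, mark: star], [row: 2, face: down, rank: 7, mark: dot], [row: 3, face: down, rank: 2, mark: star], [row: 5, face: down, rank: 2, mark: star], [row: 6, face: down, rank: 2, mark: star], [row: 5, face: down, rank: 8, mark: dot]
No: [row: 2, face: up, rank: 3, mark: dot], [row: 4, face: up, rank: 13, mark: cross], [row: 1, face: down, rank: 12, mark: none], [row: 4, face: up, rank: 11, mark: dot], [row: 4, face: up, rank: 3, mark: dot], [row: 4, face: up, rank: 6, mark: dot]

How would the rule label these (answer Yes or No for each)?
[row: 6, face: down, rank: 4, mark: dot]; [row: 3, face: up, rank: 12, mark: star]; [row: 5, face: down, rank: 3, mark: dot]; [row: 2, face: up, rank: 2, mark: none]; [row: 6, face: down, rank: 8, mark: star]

The classifier is using: face is down AND rank ≤ 8.

Yes, No, Yes, No, Yes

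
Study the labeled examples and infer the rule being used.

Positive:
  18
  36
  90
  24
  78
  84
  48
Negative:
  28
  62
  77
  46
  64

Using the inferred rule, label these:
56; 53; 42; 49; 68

Negative, Negative, Positive, Negative, Negative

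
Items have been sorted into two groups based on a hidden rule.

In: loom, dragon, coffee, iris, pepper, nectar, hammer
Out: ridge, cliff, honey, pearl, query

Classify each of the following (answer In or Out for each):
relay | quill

A rule that fits every label: even length — true of each 'In' example, false of each 'Out' one.
relay: Out (length 5).
quill: Out (length 5).

Out, Out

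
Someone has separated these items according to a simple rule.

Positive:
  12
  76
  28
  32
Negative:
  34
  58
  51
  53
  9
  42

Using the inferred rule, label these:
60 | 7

The common property of the 'Positive' items is: multiple of 4. No 'Negative' item has it.
Positive: 60, since 60 = 4·15. Negative: 7, since 7 = 4·1 + 3.

Positive, Negative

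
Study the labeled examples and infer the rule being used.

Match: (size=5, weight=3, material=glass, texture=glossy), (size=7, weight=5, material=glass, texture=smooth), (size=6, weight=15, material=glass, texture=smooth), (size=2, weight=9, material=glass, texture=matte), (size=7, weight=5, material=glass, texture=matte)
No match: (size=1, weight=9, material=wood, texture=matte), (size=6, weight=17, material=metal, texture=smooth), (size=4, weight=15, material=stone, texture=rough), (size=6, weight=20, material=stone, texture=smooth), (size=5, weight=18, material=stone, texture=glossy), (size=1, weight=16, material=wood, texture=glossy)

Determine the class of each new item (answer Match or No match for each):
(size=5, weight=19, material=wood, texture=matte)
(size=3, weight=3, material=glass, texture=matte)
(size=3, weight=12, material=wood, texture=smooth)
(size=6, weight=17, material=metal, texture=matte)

Every 'Match' example satisfies: material is glass. None of the 'No match' examples do.
No match: (size=5, weight=19, material=wood, texture=matte), since material is wood.
Match: (size=3, weight=3, material=glass, texture=matte), since material is glass.
No match: (size=3, weight=12, material=wood, texture=smooth), since material is wood.
No match: (size=6, weight=17, material=metal, texture=matte), since material is metal.

No match, Match, No match, No match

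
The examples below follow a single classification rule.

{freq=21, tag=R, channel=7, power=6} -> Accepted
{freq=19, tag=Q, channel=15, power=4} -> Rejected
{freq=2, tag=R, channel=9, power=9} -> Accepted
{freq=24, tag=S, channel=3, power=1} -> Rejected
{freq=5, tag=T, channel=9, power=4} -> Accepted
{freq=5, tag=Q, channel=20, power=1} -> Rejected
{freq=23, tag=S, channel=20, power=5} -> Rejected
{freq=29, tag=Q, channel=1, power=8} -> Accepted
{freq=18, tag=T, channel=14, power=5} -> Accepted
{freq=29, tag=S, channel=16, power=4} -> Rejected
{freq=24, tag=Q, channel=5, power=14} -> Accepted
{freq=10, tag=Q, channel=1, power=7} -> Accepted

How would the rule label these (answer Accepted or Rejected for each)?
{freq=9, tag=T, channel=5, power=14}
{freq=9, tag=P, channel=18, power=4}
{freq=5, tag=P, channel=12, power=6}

Rule: tag is T OR power ≥ 6. This holds for each 'Accepted' example and fails for each 'Rejected' one.
{freq=9, tag=T, channel=5, power=14} → tag is T, power = 14 → Accepted. {freq=9, tag=P, channel=18, power=4} → tag is P, power = 4 → Rejected. {freq=5, tag=P, channel=12, power=6} → tag is P, power = 6 → Accepted.

Accepted, Rejected, Accepted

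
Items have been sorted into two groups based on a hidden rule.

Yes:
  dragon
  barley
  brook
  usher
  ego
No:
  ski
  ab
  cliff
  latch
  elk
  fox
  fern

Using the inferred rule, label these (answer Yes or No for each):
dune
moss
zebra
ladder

The distinguishing property — has ≥ 2 vowels — holds for all the 'Yes' cases and none of the 'No' cases.
dune: Yes (2 vowels).
moss: No (1 vowel).
zebra: Yes (2 vowels).
ladder: Yes (2 vowels).

Yes, No, Yes, Yes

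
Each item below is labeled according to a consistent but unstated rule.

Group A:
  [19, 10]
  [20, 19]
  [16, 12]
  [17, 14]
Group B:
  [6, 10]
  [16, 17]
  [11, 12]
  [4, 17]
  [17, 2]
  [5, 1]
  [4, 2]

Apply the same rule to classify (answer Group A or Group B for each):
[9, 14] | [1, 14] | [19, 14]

'Group A' ⟺ first > second AND sum ≥ 21.
Group B: [9, 14], since 9 < 14, 9+14 = 23.
Group B: [1, 14], since 1 < 14, 1+14 = 15.
Group A: [19, 14], since 19 > 14, 19+14 = 33.

Group B, Group B, Group A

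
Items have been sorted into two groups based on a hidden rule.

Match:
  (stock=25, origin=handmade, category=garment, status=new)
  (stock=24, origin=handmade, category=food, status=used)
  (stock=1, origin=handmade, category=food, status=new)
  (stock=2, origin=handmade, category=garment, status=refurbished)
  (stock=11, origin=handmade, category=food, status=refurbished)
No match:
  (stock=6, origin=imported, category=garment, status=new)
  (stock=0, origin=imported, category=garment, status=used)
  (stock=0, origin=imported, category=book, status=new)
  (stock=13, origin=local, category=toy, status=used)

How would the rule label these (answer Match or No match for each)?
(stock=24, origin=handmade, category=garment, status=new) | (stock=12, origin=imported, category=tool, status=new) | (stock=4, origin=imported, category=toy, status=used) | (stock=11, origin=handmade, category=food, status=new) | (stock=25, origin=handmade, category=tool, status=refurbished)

Match, No match, No match, Match, Match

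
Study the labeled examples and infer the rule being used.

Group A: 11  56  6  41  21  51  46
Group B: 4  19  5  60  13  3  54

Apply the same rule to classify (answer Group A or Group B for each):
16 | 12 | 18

Group A, Group B, Group B

The common property of the 'Group A' items is: ≡ 1 (mod 5). No 'Group B' item has it.
16: 16 mod 5 = 1 — has this property, so Group A.
12: 12 mod 5 = 2 — does not satisfy this, so Group B.
18: 18 mod 5 = 3 — does not satisfy this, so Group B.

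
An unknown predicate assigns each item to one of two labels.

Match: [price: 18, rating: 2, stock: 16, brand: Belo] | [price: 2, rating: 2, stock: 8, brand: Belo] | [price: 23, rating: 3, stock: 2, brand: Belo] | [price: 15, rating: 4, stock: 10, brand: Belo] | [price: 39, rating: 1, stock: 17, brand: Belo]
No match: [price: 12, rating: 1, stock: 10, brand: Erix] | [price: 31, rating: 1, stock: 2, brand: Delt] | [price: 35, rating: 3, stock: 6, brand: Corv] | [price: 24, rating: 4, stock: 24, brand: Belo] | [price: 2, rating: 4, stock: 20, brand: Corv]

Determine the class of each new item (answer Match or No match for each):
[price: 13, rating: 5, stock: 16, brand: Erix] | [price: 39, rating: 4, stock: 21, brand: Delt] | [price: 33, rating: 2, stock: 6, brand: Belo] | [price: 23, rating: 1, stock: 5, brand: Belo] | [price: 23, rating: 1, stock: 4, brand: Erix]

'Match' ⟺ brand is Belo AND stock ≤ 17.
[price: 13, rating: 5, stock: 16, brand: Erix]: brand is Erix, stock = 16, does not satisfy this → No match. [price: 39, rating: 4, stock: 21, brand: Delt]: brand is Delt, stock = 21, does not satisfy this → No match. [price: 33, rating: 2, stock: 6, brand: Belo]: brand is Belo, stock = 6, satisfies this → Match. [price: 23, rating: 1, stock: 5, brand: Belo]: brand is Belo, stock = 5, satisfies this → Match. [price: 23, rating: 1, stock: 4, brand: Erix]: brand is Erix, stock = 4, does not satisfy this → No match.

No match, No match, Match, Match, No match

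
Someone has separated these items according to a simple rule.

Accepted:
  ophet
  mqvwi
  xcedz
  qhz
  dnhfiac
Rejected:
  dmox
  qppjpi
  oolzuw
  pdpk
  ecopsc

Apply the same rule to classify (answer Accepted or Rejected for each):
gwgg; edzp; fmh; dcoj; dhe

Rule: odd length. This holds for each 'Accepted' example and fails for each 'Rejected' one.

Rejected, Rejected, Accepted, Rejected, Accepted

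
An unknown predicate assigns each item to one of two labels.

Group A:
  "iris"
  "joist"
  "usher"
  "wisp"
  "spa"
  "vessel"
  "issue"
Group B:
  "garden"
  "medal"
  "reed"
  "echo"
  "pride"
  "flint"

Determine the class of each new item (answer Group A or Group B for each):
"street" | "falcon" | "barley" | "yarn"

The simplest hypothesis consistent with all the labels is: contains 's'.
"street" → has 's' → Group A.
"falcon" → no 's' → Group B.
"barley" → no 's' → Group B.
"yarn" → no 's' → Group B.

Group A, Group B, Group B, Group B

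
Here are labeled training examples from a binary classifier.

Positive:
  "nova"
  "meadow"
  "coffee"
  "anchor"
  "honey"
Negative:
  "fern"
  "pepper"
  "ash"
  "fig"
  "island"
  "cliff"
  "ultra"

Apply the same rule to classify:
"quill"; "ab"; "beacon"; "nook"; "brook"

Looking at the examples, the only property every 'Positive' case has and every 'Negative' case lacks is: contains 'o'.
"quill" — no 'o', hence Negative. "ab" — no 'o', hence Negative. "beacon" — has 'o', hence Positive. "nook" — has 'o', hence Positive. "brook" — has 'o', hence Positive.

Negative, Negative, Positive, Positive, Positive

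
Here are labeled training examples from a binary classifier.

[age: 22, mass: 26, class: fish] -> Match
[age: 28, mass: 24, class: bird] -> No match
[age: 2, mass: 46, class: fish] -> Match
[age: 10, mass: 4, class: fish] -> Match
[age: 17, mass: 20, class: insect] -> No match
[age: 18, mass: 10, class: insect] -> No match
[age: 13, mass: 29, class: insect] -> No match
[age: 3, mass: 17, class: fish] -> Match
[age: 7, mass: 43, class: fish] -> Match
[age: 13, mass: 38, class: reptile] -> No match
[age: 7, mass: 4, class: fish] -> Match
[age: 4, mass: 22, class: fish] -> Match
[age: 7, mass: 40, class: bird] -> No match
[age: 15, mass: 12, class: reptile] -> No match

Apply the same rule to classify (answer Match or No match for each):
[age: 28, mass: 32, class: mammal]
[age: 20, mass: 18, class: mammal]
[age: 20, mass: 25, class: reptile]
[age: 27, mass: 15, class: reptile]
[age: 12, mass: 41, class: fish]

The simplest hypothesis consistent with all the labels is: class is fish.
[age: 28, mass: 32, class: mammal] — class is mammal, hence No match.
[age: 20, mass: 18, class: mammal] — class is mammal, hence No match.
[age: 20, mass: 25, class: reptile] — class is reptile, hence No match.
[age: 27, mass: 15, class: reptile] — class is reptile, hence No match.
[age: 12, mass: 41, class: fish] — class is fish, hence Match.

No match, No match, No match, No match, Match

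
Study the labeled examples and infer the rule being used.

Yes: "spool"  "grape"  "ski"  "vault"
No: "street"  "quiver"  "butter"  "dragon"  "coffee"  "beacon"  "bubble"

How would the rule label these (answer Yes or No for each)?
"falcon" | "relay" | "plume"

No, Yes, Yes

A rule that fits every label: odd length — true of each 'Yes' example, false of each 'No' one.
"falcon" → length 6 → No.
"relay" → length 5 → Yes.
"plume" → length 5 → Yes.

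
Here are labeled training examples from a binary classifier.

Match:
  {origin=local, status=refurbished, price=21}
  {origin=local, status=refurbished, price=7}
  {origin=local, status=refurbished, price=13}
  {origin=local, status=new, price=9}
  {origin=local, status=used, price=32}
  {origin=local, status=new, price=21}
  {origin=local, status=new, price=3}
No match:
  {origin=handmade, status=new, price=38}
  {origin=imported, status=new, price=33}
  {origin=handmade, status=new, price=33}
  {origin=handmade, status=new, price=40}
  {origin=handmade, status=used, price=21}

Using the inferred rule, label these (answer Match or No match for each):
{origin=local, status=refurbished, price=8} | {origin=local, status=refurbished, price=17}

The pattern is that an item is 'Match' exactly when: origin is local.
{origin=local, status=refurbished, price=8}: Match (origin is local).
{origin=local, status=refurbished, price=17}: Match (origin is local).

Match, Match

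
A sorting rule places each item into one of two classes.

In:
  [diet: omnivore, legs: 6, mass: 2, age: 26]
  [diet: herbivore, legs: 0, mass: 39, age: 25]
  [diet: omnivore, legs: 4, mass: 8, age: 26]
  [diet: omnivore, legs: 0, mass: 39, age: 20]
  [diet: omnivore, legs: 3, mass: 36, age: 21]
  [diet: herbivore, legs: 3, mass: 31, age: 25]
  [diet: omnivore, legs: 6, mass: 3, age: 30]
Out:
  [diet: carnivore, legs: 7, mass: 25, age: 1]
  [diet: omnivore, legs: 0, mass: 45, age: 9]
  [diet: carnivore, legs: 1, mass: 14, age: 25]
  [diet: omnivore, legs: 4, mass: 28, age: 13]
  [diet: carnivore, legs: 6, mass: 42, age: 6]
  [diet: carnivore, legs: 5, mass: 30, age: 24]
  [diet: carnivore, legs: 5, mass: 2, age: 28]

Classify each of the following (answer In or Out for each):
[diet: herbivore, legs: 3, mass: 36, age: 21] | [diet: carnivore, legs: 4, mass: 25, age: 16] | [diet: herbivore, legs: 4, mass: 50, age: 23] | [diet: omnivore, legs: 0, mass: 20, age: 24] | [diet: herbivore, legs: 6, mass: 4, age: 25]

In, Out, In, In, In

Rule: diet is not carnivore AND age ≥ 20. This holds for each 'In' example and fails for each 'Out' one.
[diet: herbivore, legs: 3, mass: 36, age: 21]: diet is herbivore, age = 21 — meets the rule, so In.
[diet: carnivore, legs: 4, mass: 25, age: 16]: diet is carnivore, age = 16 — does not satisfy this, so Out.
[diet: herbivore, legs: 4, mass: 50, age: 23]: diet is herbivore, age = 23 — meets the rule, so In.
[diet: omnivore, legs: 0, mass: 20, age: 24]: diet is omnivore, age = 24 — meets the rule, so In.
[diet: herbivore, legs: 6, mass: 4, age: 25]: diet is herbivore, age = 25 — meets the rule, so In.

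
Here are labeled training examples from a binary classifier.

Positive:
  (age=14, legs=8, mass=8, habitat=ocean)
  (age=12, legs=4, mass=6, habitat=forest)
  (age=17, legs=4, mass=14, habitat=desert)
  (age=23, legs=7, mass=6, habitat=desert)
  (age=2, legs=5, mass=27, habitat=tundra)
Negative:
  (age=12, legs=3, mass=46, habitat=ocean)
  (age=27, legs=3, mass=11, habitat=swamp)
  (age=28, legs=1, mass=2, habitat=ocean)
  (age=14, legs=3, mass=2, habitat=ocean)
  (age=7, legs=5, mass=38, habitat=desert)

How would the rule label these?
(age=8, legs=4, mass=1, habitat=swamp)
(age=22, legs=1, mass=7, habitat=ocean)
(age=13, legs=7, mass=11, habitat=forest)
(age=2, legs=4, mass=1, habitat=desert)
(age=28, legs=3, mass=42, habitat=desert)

Positive, Negative, Positive, Positive, Negative

The classifier is using: mass ≤ 27 AND legs ≥ 4.
(age=8, legs=4, mass=1, habitat=swamp) — mass = 1, legs = 4, hence Positive. (age=22, legs=1, mass=7, habitat=ocean) — mass = 7, legs = 1, hence Negative. (age=13, legs=7, mass=11, habitat=forest) — mass = 11, legs = 7, hence Positive. (age=2, legs=4, mass=1, habitat=desert) — mass = 1, legs = 4, hence Positive. (age=28, legs=3, mass=42, habitat=desert) — mass = 42, legs = 3, hence Negative.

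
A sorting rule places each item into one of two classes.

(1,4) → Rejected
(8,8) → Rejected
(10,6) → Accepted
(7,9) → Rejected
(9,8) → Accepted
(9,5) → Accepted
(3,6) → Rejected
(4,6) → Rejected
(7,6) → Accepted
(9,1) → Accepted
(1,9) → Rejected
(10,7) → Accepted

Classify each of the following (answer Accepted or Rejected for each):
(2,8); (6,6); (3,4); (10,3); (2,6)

Rejected, Rejected, Rejected, Accepted, Rejected

One predicate separates the groups cleanly: first > second.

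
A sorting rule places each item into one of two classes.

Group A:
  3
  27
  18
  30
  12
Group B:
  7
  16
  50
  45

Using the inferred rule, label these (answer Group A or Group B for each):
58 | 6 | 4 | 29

The pattern is that an item is 'Group A' exactly when: multiple of 3 AND at most 30.
58 — 58 = 3·19 + 1, 58 > 30, hence Group B. 6 — 6 = 3·2, 6 ≤ 30, hence Group A. 4 — 4 = 3·1 + 1, 4 ≤ 30, hence Group B. 29 — 29 = 3·9 + 2, 29 ≤ 30, hence Group B.

Group B, Group A, Group B, Group B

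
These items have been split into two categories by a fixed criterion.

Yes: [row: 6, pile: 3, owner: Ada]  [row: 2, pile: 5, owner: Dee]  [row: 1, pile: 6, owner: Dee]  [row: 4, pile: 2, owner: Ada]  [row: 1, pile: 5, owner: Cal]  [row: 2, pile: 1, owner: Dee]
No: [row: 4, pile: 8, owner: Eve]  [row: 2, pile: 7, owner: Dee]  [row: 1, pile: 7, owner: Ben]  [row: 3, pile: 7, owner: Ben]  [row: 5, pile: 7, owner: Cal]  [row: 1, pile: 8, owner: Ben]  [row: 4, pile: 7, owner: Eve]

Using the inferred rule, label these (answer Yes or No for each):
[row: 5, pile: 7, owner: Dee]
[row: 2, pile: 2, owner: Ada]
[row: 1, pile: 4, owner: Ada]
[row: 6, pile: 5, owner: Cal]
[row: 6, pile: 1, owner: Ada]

No, Yes, Yes, Yes, Yes

The distinguishing property — pile ≤ 6 — holds for all the 'Yes' cases and none of the 'No' cases.
[row: 5, pile: 7, owner: Dee] — pile = 7, hence No. [row: 2, pile: 2, owner: Ada] — pile = 2, hence Yes. [row: 1, pile: 4, owner: Ada] — pile = 4, hence Yes. [row: 6, pile: 5, owner: Cal] — pile = 5, hence Yes. [row: 6, pile: 1, owner: Ada] — pile = 1, hence Yes.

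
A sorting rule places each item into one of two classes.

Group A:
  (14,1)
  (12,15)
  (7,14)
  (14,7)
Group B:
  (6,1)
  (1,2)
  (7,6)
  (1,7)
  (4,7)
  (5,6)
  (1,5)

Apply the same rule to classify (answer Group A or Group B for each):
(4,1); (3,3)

Group B, Group B

The common property of the 'Group A' items is: sum ≥ 15. No 'Group B' item has it.
Group B: (4,1), since 4+1 = 5.
Group B: (3,3), since 3+3 = 6.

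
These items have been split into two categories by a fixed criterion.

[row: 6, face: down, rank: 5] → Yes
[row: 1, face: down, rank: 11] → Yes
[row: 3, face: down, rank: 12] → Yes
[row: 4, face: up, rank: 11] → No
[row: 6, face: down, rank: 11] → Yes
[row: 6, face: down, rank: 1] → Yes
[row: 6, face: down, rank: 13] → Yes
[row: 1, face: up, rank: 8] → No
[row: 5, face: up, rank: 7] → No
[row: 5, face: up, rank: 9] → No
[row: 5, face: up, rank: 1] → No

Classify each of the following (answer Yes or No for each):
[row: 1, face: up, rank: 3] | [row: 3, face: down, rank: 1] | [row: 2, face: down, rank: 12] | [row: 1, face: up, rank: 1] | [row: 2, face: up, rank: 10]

The pattern is that an item is 'Yes' exactly when: face is down.
[row: 1, face: up, rank: 3] — face is up, hence No. [row: 3, face: down, rank: 1] — face is down, hence Yes. [row: 2, face: down, rank: 12] — face is down, hence Yes. [row: 1, face: up, rank: 1] — face is up, hence No. [row: 2, face: up, rank: 10] — face is up, hence No.

No, Yes, Yes, No, No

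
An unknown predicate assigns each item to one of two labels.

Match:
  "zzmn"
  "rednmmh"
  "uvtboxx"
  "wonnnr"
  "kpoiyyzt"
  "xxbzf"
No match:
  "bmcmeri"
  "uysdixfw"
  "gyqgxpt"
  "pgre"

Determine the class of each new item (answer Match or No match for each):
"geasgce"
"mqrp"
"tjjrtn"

No match, No match, Match

Comparing the two groups points to one rule — has a double letter.
No match: "geasgce", since no doubled letter.
No match: "mqrp", since no doubled letter.
Match: "tjjrtn", since 'jj' doubled.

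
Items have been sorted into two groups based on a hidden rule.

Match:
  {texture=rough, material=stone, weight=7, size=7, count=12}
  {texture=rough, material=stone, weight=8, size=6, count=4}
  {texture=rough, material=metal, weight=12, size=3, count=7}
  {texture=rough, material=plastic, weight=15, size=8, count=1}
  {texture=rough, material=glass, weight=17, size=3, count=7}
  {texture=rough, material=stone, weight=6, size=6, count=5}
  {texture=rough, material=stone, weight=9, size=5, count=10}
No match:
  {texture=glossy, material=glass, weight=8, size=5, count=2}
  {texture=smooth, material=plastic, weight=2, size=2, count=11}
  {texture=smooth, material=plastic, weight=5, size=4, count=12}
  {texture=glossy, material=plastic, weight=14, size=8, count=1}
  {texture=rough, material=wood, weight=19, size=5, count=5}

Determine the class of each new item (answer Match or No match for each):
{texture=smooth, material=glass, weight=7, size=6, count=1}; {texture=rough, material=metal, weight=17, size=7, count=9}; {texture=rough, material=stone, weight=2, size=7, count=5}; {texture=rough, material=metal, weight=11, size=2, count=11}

A rule that fits every label: texture is rough AND weight ≤ 17 — true of each 'Match' example, false of each 'No match' one.
{texture=smooth, material=glass, weight=7, size=6, count=1} → texture is smooth, weight = 7 → No match.
{texture=rough, material=metal, weight=17, size=7, count=9} → texture is rough, weight = 17 → Match.
{texture=rough, material=stone, weight=2, size=7, count=5} → texture is rough, weight = 2 → Match.
{texture=rough, material=metal, weight=11, size=2, count=11} → texture is rough, weight = 11 → Match.

No match, Match, Match, Match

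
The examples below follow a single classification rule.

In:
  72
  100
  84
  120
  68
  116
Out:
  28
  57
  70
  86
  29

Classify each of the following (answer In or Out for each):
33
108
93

The classifier is using: multiple of 4 AND at least 29.
33 → 33 = 4·8 + 1, 33 ≥ 29 → Out. 108 → 108 = 4·27, 108 ≥ 29 → In. 93 → 93 = 4·23 + 1, 93 ≥ 29 → Out.

Out, In, Out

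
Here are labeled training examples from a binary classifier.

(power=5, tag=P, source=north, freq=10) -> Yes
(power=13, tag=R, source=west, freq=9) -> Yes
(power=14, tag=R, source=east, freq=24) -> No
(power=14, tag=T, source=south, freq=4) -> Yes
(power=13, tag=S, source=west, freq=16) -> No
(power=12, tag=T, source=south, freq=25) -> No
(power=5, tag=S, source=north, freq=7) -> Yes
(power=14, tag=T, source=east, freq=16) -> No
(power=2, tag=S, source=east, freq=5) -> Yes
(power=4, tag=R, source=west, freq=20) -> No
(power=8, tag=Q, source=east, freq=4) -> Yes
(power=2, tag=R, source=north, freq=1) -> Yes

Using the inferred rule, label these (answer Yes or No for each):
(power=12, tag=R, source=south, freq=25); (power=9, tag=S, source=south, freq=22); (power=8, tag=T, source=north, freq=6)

No, No, Yes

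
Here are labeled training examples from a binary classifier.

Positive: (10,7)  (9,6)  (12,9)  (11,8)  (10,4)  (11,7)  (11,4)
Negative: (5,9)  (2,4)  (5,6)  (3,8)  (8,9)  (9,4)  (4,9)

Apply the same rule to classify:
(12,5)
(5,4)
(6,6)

The common property of the 'Positive' items is: first > second AND sum ≥ 14. No 'Negative' item has it.
Positive: (12,5), since 12 > 5, 12+5 = 17.
Negative: (5,4), since 5 > 4, 5+4 = 9.
Negative: (6,6), since 6 = 6, 6+6 = 12.

Positive, Negative, Negative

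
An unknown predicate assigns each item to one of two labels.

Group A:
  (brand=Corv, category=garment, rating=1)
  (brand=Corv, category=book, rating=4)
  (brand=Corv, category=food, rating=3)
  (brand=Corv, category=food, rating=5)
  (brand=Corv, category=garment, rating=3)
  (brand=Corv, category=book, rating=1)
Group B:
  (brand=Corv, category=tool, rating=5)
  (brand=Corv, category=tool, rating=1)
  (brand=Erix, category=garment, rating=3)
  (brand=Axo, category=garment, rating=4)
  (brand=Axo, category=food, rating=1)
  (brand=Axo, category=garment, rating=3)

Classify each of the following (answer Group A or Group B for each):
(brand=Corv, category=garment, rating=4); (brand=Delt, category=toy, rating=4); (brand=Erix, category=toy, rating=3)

Group A, Group B, Group B

One predicate separates the groups cleanly: category is not tool AND brand is Corv.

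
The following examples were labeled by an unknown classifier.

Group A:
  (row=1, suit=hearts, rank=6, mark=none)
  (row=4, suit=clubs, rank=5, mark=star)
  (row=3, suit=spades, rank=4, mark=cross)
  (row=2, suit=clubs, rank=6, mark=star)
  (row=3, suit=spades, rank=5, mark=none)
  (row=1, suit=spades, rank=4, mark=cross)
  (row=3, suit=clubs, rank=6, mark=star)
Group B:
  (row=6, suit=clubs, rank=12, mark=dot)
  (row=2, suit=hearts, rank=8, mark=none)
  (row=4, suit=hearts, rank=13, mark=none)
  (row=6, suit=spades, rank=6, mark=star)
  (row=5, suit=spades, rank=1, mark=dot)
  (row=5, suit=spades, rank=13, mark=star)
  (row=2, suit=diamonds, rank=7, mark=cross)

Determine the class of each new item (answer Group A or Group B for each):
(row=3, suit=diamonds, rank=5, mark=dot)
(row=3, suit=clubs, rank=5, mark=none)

Group A, Group A

A rule that fits every label: row ≤ 4 AND rank ≤ 6 — true of each 'Group A' example, false of each 'Group B' one.
Group A: (row=3, suit=diamonds, rank=5, mark=dot), since row = 3, rank = 5. Group A: (row=3, suit=clubs, rank=5, mark=none), since row = 3, rank = 5.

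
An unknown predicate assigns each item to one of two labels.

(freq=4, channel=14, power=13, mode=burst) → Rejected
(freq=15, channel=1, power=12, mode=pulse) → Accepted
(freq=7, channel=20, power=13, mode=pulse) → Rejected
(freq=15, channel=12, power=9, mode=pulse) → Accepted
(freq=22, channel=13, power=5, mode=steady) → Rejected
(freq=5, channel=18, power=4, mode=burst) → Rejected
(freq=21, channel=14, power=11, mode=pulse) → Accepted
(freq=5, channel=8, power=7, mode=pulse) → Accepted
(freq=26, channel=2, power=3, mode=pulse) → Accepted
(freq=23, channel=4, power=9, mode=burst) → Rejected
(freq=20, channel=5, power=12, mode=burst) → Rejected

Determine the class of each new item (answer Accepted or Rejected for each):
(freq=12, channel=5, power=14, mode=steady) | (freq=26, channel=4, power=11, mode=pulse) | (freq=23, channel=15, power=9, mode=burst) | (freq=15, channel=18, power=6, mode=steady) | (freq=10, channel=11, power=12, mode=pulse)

Rule: mode is pulse AND power ≤ 12. This holds for each 'Accepted' example and fails for each 'Rejected' one.
(freq=12, channel=5, power=14, mode=steady): Rejected (mode is steady, power = 14).
(freq=26, channel=4, power=11, mode=pulse): Accepted (mode is pulse, power = 11).
(freq=23, channel=15, power=9, mode=burst): Rejected (mode is burst, power = 9).
(freq=15, channel=18, power=6, mode=steady): Rejected (mode is steady, power = 6).
(freq=10, channel=11, power=12, mode=pulse): Accepted (mode is pulse, power = 12).

Rejected, Accepted, Rejected, Rejected, Accepted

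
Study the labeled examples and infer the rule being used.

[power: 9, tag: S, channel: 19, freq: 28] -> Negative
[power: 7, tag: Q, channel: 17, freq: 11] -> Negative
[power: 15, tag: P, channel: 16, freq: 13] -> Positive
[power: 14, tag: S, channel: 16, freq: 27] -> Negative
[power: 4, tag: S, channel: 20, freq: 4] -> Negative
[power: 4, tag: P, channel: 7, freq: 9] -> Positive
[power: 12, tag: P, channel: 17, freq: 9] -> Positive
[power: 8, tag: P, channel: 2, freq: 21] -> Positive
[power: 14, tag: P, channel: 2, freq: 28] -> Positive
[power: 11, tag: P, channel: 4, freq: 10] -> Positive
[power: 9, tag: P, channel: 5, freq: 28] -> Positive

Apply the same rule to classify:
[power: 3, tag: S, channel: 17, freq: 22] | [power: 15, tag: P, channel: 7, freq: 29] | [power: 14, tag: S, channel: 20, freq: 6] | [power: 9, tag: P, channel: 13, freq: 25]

Negative, Positive, Negative, Positive

The simplest hypothesis consistent with all the labels is: tag is P.
[power: 3, tag: S, channel: 17, freq: 22]: tag is S — does not pass, so Negative.
[power: 15, tag: P, channel: 7, freq: 29]: tag is P — satisfies this, so Positive.
[power: 14, tag: S, channel: 20, freq: 6]: tag is S — does not pass, so Negative.
[power: 9, tag: P, channel: 13, freq: 25]: tag is P — satisfies this, so Positive.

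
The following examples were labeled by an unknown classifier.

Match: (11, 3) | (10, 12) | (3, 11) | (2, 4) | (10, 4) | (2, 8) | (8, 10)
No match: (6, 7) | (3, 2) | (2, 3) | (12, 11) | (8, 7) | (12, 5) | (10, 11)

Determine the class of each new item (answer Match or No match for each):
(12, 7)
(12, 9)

Checking candidate rules against both groups, what survives is: sum is even.
(12, 7) → 12+7 = 19 → No match. (12, 9) → 12+9 = 21 → No match.

No match, No match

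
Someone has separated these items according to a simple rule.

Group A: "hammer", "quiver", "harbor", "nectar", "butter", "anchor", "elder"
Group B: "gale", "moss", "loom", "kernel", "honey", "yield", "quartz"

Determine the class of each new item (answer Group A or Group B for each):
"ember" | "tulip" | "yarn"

The simplest hypothesis consistent with all the labels is: ends with 'r'.
Group A: "ember", since ends with 'r'.
Group B: "tulip", since ends with 'p'.
Group B: "yarn", since ends with 'n'.

Group A, Group B, Group B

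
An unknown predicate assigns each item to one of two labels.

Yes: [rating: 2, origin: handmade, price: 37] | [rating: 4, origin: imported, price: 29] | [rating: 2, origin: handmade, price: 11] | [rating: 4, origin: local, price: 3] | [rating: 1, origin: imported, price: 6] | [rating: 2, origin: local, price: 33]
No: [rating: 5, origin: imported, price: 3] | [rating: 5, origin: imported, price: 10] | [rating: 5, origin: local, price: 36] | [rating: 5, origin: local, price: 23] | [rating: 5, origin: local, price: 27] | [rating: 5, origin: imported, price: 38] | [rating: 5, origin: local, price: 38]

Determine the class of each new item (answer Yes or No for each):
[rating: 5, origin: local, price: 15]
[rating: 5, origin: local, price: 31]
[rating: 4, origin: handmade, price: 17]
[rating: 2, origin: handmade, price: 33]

No, No, Yes, Yes

The rule appears to be: rating ≤ 4.
[rating: 5, origin: local, price: 15] → rating = 5 → No.
[rating: 5, origin: local, price: 31] → rating = 5 → No.
[rating: 4, origin: handmade, price: 17] → rating = 4 → Yes.
[rating: 2, origin: handmade, price: 33] → rating = 2 → Yes.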